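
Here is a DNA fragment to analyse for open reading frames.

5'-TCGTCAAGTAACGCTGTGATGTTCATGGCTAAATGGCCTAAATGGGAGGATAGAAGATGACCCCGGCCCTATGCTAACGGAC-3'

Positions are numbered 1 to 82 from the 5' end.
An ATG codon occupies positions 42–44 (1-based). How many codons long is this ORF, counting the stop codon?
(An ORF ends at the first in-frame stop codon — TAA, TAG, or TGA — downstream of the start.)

4

Codons from position 42: ATG (42–44), GGA (45–47), GGA (48–50), TAG (51–53).
TAG is the first in-frame stop; that's 4 codons including the stop.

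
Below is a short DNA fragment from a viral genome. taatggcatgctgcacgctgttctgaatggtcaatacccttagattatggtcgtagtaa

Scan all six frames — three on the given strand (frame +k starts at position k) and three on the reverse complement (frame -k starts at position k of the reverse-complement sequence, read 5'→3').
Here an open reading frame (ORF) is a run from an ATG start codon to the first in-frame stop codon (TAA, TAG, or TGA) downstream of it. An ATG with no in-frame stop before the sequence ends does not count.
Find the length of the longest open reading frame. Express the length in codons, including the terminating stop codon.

Reverse complement (5'→3'): TTACTACGACCATAATCTAAGGGTATTGACCATTCAGAACAGCGTGCAGCATGCCATTA
Frame +1: TAA TGG CAT GCT GCA CGC TGT TCT GAA TGG TCA ATA CCC TTA GAT TAT GGT CGT AGT — no ATG→stop ORF.
Frame +2: AAT GGC ATG CTG CAC GCT GTT CTG AAT GGT CAA TAC CCT TAG ATT ATG GTC GTA GTA — ATG at 8, stop TAG at 41 → 36 nt.
Frame +3: ATG GCA TGC TGC ACG CTG TTC TGA ATG GTC AAT ACC CTT AGA TTA TGG TCG TAG TAA — ATG at 3, stop TGA at 24 → 24 nt; ATG at 27, stop TAG at 54 → 30 nt.
Frame -1: TTA CTA CGA CCA TAA TCT AAG GGT ATT GAC CAT TCA GAA CAG CGT GCA GCA TGC CAT — no ATG→stop ORF.
Frame -2: TAC TAC GAC CAT AAT CTA AGG GTA TTG ACC ATT CAG AAC AGC GTG CAG CAT GCC ATT — no ATG→stop ORF.
Frame -3: ACT ACG ACC ATA ATC TAA GGG TAT TGA CCA TTC AGA ACA GCG TGC AGC ATG CCA TTA — no ATG→stop ORF.
Longest: frame +2, positions 8–43, 36 nt = 12 codons = 11 aa. → 12 codons.

12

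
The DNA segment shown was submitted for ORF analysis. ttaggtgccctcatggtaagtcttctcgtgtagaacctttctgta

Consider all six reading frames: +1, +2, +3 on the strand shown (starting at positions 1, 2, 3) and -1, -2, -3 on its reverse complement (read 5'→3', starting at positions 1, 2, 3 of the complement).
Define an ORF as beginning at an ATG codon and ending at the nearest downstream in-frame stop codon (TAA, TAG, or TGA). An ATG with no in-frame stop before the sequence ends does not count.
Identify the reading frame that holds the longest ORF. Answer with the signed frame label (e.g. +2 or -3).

+1

Reverse complement (5'→3'): TACAGAAAGGTTCTACACGAGAAGACTTACCATGAGGGCACCTAA
Frame +1: TTA GGT GCC CTC ATG GTA AGT CTT CTC GTG TAG AAC CTT TCT GTA — ATG at 13, stop TAG at 31 → 21 nt.
Frame +2: TAG GTG CCC TCA TGG TAA GTC TTC TCG TGT AGA ACC TTT CTG — no ATG→stop ORF.
Frame +3: AGG TGC CCT CAT GGT AAG TCT TCT CGT GTA GAA CCT TTC TGT — no ATG→stop ORF.
Frame -1: TAC AGA AAG GTT CTA CAC GAG AAG ACT TAC CAT GAG GGC ACC TAA — no ATG→stop ORF.
Frame -2: ACA GAA AGG TTC TAC ACG AGA AGA CTT ACC ATG AGG GCA CCT — no ATG→stop ORF.
Frame -3: CAG AAA GGT TCT ACA CGA GAA GAC TTA CCA TGA GGG CAC CTA — no ATG→stop ORF.
Longest ORF is 21 nt in frame +1 (positions 13–33).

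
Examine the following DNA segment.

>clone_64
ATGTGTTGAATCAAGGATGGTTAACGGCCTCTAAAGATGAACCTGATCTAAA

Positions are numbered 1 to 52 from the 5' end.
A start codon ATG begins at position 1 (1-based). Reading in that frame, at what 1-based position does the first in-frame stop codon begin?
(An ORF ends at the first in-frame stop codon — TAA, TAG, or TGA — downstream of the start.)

Codons from position 1: ATG (1–3), TGT (4–6), TGA (7–9).
TGA is a stop codon; it begins at position 7.

7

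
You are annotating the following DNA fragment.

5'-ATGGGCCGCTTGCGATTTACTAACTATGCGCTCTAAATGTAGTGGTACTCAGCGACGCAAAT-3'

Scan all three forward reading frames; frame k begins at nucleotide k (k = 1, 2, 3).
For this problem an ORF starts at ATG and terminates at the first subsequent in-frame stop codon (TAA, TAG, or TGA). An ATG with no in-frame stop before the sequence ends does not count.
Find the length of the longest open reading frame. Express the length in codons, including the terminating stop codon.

12

Frame 1: ATG GGC CGC TTG CGA TTT ACT AAC TAT GCG CTC TAA ATG TAG TGG TAC TCA GCG ACG CAA — ATG at 1, stop TAA at 34 → 36 nt; ATG at 37, stop TAG at 40 → 6 nt.
Frame 2: TGG GCC GCT TGC GAT TTA CTA ACT ATG CGC TCT AAA TGT AGT GGT ACT CAG CGA CGC AAA — no ATG→stop ORF.
Frame 3: GGG CCG CTT GCG ATT TAC TAA CTA TGC GCT CTA AAT GTA GTG GTA CTC AGC GAC GCA AAT — no ATG→stop ORF.
Longest: frame 1, positions 1–36, 36 nt = 12 codons = 11 aa. → 12 codons.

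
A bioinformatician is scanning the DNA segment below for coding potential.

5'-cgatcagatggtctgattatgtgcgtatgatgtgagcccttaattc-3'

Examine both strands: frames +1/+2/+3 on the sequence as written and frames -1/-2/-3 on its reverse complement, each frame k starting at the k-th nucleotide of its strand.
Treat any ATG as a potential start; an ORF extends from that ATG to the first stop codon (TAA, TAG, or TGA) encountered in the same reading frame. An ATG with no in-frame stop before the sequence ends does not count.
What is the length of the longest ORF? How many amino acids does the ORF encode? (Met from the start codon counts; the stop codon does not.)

Reverse complement (5'→3'): GAATTAAGGGCTCACATCATACGCACATAATCAGACCATCTGATCG
Frame +1: CGA TCA GAT GGT CTG ATT ATG TGC GTA TGA TGT GAG CCC TTA ATT — ATG at 19, stop TGA at 28 → 12 nt.
Frame +2: GAT CAG ATG GTC TGA TTA TGT GCG TAT GAT GTG AGC CCT TAA TTC — ATG at 8, stop TGA at 14 → 9 nt.
Frame +3: ATC AGA TGG TCT GAT TAT GTG CGT ATG ATG TGA GCC CTT AAT — ATG at 27, stop TGA at 33 → 9 nt; ATG at 30, stop TGA at 33 → 6 nt.
Frame -1: GAA TTA AGG GCT CAC ATC ATA CGC ACA TAA TCA GAC CAT CTG ATC — no ATG→stop ORF.
Frame -2: AAT TAA GGG CTC ACA TCA TAC GCA CAT AAT CAG ACC ATC TGA TCG — no ATG→stop ORF.
Frame -3: ATT AAG GGC TCA CAT CAT ACG CAC ATA ATC AGA CCA TCT GAT — no ATG→stop ORF.
Longest: frame +1, positions 19–30, 12 nt = 4 codons = 3 aa. → 3 amino acids.

3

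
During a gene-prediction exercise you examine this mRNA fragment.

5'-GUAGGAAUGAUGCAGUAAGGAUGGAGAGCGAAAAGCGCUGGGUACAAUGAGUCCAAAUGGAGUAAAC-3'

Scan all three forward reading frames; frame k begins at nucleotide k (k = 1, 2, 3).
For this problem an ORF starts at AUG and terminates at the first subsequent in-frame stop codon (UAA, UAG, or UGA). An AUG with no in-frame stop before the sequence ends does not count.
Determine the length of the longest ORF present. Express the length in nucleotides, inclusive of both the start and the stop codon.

Frame 1: GUA GGA AUG AUG CAG UAA GGA UGG AGA GCG AAA AGC GCU GGG UAC AAU GAG UCC AAA UGG AGU AAA — AUG at 7, stop UAA at 16 → 12 nt; AUG at 10, stop UAA at 16 → 9 nt.
Frame 2: UAG GAA UGA UGC AGU AAG GAU GGA GAG CGA AAA GCG CUG GGU ACA AUG AGU CCA AAU GGA GUA AAC — no AUG→stop ORF.
Frame 3: AGG AAU GAU GCA GUA AGG AUG GAG AGC GAA AAG CGC UGG GUA CAA UGA GUC CAA AUG GAG UAA — AUG at 21, stop UGA at 48 → 30 nt; AUG at 57, stop UAA at 63 → 9 nt.
Longest: frame 3, positions 21–50, 30 nt = 10 codons = 9 aa. → 30 nucleotides.

30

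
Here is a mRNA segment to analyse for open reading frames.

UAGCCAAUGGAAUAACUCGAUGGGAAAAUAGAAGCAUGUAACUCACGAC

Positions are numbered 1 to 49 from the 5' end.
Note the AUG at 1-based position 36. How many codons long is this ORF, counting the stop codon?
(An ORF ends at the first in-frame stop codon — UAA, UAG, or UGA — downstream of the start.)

2

Codons from position 36: AUG (36–38), UAA (39–41).
UAA is the first in-frame stop; that's 2 codons including the stop.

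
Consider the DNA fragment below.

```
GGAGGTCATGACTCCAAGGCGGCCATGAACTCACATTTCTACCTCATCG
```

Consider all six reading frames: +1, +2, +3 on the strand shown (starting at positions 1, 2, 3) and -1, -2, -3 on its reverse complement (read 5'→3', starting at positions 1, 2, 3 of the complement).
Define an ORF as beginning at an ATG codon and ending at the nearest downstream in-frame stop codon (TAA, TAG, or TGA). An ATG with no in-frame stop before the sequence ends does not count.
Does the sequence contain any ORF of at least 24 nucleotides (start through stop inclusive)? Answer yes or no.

no

Reverse complement (5'→3'): CGATGAGGTAGAAATGTGAGTTCATGGCCGCCTTGGAGTCATGACCTCC
Frame +1: GGA GGT CAT GAC TCC AAG GCG GCC ATG AAC TCA CAT TTC TAC CTC ATC — no ATG→stop ORF.
Frame +2: GAG GTC ATG ACT CCA AGG CGG CCA TGA ACT CAC ATT TCT ACC TCA TCG — ATG at 8, stop TGA at 26 → 21 nt.
Frame +3: AGG TCA TGA CTC CAA GGC GGC CAT GAA CTC ACA TTT CTA CCT CAT — no ATG→stop ORF.
Frame -1: CGA TGA GGT AGA AAT GTG AGT TCA TGG CCG CCT TGG AGT CAT GAC CTC — no ATG→stop ORF.
Frame -2: GAT GAG GTA GAA ATG TGA GTT CAT GGC CGC CTT GGA GTC ATG ACC TCC — ATG at 14, stop TGA at 17 → 6 nt.
Frame -3: ATG AGG TAG AAA TGT GAG TTC ATG GCC GCC TTG GAG TCA TGA CCT — ATG at 3, stop TAG at 9 → 9 nt; ATG at 24, stop TGA at 42 → 21 nt.
Largest ORF found is 21 nucleotides < 24, so no.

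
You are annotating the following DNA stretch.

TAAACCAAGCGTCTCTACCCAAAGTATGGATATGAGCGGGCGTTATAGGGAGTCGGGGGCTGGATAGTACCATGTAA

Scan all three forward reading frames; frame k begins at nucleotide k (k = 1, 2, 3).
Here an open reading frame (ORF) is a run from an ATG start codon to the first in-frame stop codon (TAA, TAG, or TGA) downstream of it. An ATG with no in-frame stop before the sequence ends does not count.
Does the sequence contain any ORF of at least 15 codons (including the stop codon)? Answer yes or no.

Frame 1: TAA ACC AAG CGT CTC TAC CCA AAG TAT GGA TAT GAG CGG GCG TTA TAG GGA GTC GGG GGC TGG ATA GTA CCA TGT — no ATG→stop ORF.
Frame 2: AAA CCA AGC GTC TCT ACC CAA AGT ATG GAT ATG AGC GGG CGT TAT AGG GAG TCG GGG GCT GGA TAG TAC CAT GTA — ATG at 26, stop TAG at 65 → 42 nt; ATG at 32, stop TAG at 65 → 36 nt.
Frame 3: AAC CAA GCG TCT CTA CCC AAA GTA TGG ATA TGA GCG GGC GTT ATA GGG AGT CGG GGG CTG GAT AGT ACC ATG TAA — ATG at 72, stop TAA at 75 → 6 nt.
Largest ORF found is 14 codons < 15, so no.

no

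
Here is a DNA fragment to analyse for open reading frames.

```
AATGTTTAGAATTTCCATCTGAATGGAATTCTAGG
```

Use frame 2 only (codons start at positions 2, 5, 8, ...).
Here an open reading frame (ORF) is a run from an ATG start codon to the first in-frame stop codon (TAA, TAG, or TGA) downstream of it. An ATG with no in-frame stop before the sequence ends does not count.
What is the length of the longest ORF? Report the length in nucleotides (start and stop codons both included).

21

Frame 2: ATG TTT AGA ATT TCC ATC TGA ATG GAA TTC TAG — ATG at 2, stop TGA at 20 → 21 nt; ATG at 23, stop TAG at 32 → 12 nt.
Longest: frame 2, positions 2–22, 21 nt = 7 codons = 6 aa. → 21 nucleotides.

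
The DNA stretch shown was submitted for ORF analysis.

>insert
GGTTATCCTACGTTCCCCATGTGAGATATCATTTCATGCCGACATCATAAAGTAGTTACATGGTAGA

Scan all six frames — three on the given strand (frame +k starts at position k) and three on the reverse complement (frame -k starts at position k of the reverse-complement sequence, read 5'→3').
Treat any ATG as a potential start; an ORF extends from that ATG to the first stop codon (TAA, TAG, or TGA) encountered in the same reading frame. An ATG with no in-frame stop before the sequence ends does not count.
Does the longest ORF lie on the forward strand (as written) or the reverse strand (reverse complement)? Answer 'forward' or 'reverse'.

Reverse complement (5'→3'): TCTACCATGTAACTACTTTATGATGTCGGCATGAAATGATATCTCACATGGGGAACGTAGGATAACC
Frame +1: GGT TAT CCT ACG TTC CCC ATG TGA GAT ATC ATT TCA TGC CGA CAT CAT AAA GTA GTT ACA TGG TAG — ATG at 19, stop TGA at 22 → 6 nt.
Frame +2: GTT ATC CTA CGT TCC CCA TGT GAG ATA TCA TTT CAT GCC GAC ATC ATA AAG TAG TTA CAT GGT AGA — no ATG→stop ORF.
Frame +3: TTA TCC TAC GTT CCC CAT GTG AGA TAT CAT TTC ATG CCG ACA TCA TAA AGT AGT TAC ATG GTA — ATG at 36, stop TAA at 48 → 15 nt.
Frame -1: TCT ACC ATG TAA CTA CTT TAT GAT GTC GGC ATG AAA TGA TAT CTC ACA TGG GGA ACG TAG GAT AAC — ATG at 7, stop TAA at 10 → 6 nt; ATG at 31, stop TGA at 37 → 9 nt.
Frame -2: CTA CCA TGT AAC TAC TTT ATG ATG TCG GCA TGA AAT GAT ATC TCA CAT GGG GAA CGT AGG ATA ACC — ATG at 20, stop TGA at 32 → 15 nt; ATG at 23, stop TGA at 32 → 12 nt.
Frame -3: TAC CAT GTA ACT ACT TTA TGA TGT CGG CAT GAA ATG ATA TCT CAC ATG GGG AAC GTA GGA TAA — ATG at 36, stop TAA at 63 → 30 nt; ATG at 48, stop TAA at 63 → 18 nt.
Forward-strand max 15 nt; reverse-strand max 30 nt. The reverse strand has the longer ORF.

reverse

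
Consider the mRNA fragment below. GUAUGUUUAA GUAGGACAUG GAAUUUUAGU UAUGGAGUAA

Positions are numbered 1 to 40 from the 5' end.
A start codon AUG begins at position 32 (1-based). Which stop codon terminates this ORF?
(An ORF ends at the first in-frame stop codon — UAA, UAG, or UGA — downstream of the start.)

UAA

Codons from position 32: AUG (32–34), GAG (35–37), UAA (38–40).
The first in-frame stop codon is UAA.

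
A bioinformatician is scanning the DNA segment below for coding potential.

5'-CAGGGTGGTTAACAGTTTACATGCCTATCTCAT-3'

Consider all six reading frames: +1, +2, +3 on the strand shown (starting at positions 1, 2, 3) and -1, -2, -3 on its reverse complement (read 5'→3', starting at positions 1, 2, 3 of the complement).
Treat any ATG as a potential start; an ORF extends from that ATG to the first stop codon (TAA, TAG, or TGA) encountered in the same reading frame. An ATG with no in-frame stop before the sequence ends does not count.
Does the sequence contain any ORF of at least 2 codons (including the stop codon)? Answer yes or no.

yes

Reverse complement (5'→3'): ATGAGATAGGCATGTAAACTGTTAACCACCCTG
Frame +1: CAG GGT GGT TAA CAG TTT ACA TGC CTA TCT CAT — no ATG→stop ORF.
Frame +2: AGG GTG GTT AAC AGT TTA CAT GCC TAT CTC — no ATG→stop ORF.
Frame +3: GGG TGG TTA ACA GTT TAC ATG CCT ATC TCA — no ATG→stop ORF.
Frame -1: ATG AGA TAG GCA TGT AAA CTG TTA ACC ACC CTG — ATG at 1, stop TAG at 7 → 9 nt.
Frame -2: TGA GAT AGG CAT GTA AAC TGT TAA CCA CCC — no ATG→stop ORF.
Frame -3: GAG ATA GGC ATG TAA ACT GTT AAC CAC CCT — ATG at 12, stop TAA at 15 → 6 nt.
Frame -1 has an ORF of 3 codons (positions 1–9) ≥ 2, so yes.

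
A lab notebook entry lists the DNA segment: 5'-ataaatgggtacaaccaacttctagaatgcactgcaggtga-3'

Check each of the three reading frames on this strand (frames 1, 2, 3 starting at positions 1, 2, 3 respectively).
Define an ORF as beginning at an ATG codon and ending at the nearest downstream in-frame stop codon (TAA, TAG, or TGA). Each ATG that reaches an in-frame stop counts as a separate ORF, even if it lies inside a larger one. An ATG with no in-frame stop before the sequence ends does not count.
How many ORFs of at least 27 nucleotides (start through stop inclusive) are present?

0

Frame 1: ATA AAT GGG TAC AAC CAA CTT CTA GAA TGC ACT GCA GGT — no ATG→stop ORF.
Frame 2: TAA ATG GGT ACA ACC AAC TTC TAG AAT GCA CTG CAG GTG — ATG at 5, stop TAG at 23 → 21 nt.
Frame 3: AAA TGG GTA CAA CCA ACT TCT AGA ATG CAC TGC AGG TGA — ATG at 27, stop TGA at 39 → 15 nt.
No ORF reaches 27 nucleotides. Count = 0.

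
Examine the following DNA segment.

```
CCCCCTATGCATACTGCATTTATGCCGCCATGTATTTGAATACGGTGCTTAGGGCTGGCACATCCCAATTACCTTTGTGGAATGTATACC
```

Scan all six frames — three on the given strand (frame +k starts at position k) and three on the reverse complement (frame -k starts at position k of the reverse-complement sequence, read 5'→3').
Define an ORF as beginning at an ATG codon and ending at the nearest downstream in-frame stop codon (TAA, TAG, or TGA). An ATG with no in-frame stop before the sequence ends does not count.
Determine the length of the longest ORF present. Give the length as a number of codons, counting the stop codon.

Reverse complement (5'→3'): GGTATACATTCCACAAAGGTAATTGGGATGTGCCAGCCCTAAGCACCGTATTCAAATACATGGCGGCATAAATGCAGTATGCATAGGGGG
Frame +1: CCC CCT ATG CAT ACT GCA TTT ATG CCG CCA TGT ATT TGA ATA CGG TGC TTA GGG CTG GCA CAT CCC AAT TAC CTT TGT GGA ATG TAT ACC — ATG at 7, stop TGA at 37 → 33 nt; ATG at 22, stop TGA at 37 → 18 nt.
Frame +2: CCC CTA TGC ATA CTG CAT TTA TGC CGC CAT GTA TTT GAA TAC GGT GCT TAG GGC TGG CAC ATC CCA ATT ACC TTT GTG GAA TGT ATA — no ATG→stop ORF.
Frame +3: CCC TAT GCA TAC TGC ATT TAT GCC GCC ATG TAT TTG AAT ACG GTG CTT AGG GCT GGC ACA TCC CAA TTA CCT TTG TGG AAT GTA TAC — no ATG→stop ORF.
Frame -1: GGT ATA CAT TCC ACA AAG GTA ATT GGG ATG TGC CAG CCC TAA GCA CCG TAT TCA AAT ACA TGG CGG CAT AAA TGC AGT ATG CAT AGG GGG — ATG at 28, stop TAA at 40 → 15 nt.
Frame -2: GTA TAC ATT CCA CAA AGG TAA TTG GGA TGT GCC AGC CCT AAG CAC CGT ATT CAA ATA CAT GGC GGC ATA AAT GCA GTA TGC ATA GGG — no ATG→stop ORF.
Frame -3: TAT ACA TTC CAC AAA GGT AAT TGG GAT GTG CCA GCC CTA AGC ACC GTA TTC AAA TAC ATG GCG GCA TAA ATG CAG TAT GCA TAG GGG — ATG at 60, stop TAA at 69 → 12 nt; ATG at 72, stop TAG at 84 → 15 nt.
Longest: frame +1, positions 7–39, 33 nt = 11 codons = 10 aa. → 11 codons.

11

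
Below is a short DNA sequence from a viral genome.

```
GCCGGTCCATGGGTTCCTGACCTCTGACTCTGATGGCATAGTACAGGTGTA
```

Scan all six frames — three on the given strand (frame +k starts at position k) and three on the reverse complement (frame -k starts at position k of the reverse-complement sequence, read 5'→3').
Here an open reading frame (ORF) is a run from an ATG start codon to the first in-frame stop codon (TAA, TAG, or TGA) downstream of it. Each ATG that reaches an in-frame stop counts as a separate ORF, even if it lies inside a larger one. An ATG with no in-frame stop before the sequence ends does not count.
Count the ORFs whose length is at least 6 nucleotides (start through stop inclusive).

Reverse complement (5'→3'): TACACCTGTACTATGCCATCAGAGTCAGAGGTCAGGAACCCATGGACCGGC
Frame +1: GCC GGT CCA TGG GTT CCT GAC CTC TGA CTC TGA TGG CAT AGT ACA GGT GTA — no ATG→stop ORF.
Frame +2: CCG GTC CAT GGG TTC CTG ACC TCT GAC TCT GAT GGC ATA GTA CAG GTG — no ATG→stop ORF.
Frame +3: CGG TCC ATG GGT TCC TGA CCT CTG ACT CTG ATG GCA TAG TAC AGG TGT — ATG at 9, stop TGA at 18 → 12 nt; ATG at 33, stop TAG at 39 → 9 nt.
Frame -1: TAC ACC TGT ACT ATG CCA TCA GAG TCA GAG GTC AGG AAC CCA TGG ACC GGC — no ATG→stop ORF.
Frame -2: ACA CCT GTA CTA TGC CAT CAG AGT CAG AGG TCA GGA ACC CAT GGA CCG — no ATG→stop ORF.
Frame -3: CAC CTG TAC TAT GCC ATC AGA GTC AGA GGT CAG GAA CCC ATG GAC CGG — no ATG→stop ORF.
ORFs ≥ 6 nucleotides: frame +3 9–20 (12 nucleotides), frame +3 33–41 (9 nucleotides). Count = 2.

2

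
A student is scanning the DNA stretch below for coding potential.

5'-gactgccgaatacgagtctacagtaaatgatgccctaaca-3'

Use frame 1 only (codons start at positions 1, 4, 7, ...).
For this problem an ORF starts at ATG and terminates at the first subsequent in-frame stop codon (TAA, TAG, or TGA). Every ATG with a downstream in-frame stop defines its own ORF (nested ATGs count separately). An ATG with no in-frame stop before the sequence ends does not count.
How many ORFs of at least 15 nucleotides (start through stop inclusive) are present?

0

Frame 1: GAC TGC CGA ATA CGA GTC TAC AGT AAA TGA TGC CCT AAC — no ATG→stop ORF.
No ORF reaches 15 nucleotides. Count = 0.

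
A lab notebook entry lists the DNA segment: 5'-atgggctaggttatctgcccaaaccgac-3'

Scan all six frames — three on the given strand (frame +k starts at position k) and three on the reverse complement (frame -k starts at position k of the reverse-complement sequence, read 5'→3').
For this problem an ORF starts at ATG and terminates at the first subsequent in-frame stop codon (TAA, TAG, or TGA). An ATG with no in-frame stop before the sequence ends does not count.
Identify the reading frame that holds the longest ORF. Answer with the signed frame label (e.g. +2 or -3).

+1

Reverse complement (5'→3'): GTCGGTTTGGGCAGATAACCTAGCCCAT
Frame +1: ATG GGC TAG GTT ATC TGC CCA AAC CGA — ATG at 1, stop TAG at 7 → 9 nt.
Frame +2: TGG GCT AGG TTA TCT GCC CAA ACC GAC — no ATG→stop ORF.
Frame +3: GGG CTA GGT TAT CTG CCC AAA CCG — no ATG→stop ORF.
Frame -1: GTC GGT TTG GGC AGA TAA CCT AGC CCA — no ATG→stop ORF.
Frame -2: TCG GTT TGG GCA GAT AAC CTA GCC CAT — no ATG→stop ORF.
Frame -3: CGG TTT GGG CAG ATA ACC TAG CCC — no ATG→stop ORF.
Longest ORF is 9 nt in frame +1 (positions 1–9).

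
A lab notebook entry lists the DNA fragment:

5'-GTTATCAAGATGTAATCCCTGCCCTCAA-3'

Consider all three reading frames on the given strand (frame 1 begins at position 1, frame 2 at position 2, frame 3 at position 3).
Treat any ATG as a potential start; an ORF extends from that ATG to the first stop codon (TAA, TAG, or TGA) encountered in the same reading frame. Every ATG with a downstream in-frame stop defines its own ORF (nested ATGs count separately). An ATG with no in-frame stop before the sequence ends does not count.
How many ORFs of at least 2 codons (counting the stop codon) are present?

Frame 1: GTT ATC AAG ATG TAA TCC CTG CCC TCA — ATG at 10, stop TAA at 13 → 6 nt.
Frame 2: TTA TCA AGA TGT AAT CCC TGC CCT CAA — no ATG→stop ORF.
Frame 3: TAT CAA GAT GTA ATC CCT GCC CTC — no ATG→stop ORF.
ORFs ≥ 2 codons: frame 1 10–15 (2 codons). Count = 1.

1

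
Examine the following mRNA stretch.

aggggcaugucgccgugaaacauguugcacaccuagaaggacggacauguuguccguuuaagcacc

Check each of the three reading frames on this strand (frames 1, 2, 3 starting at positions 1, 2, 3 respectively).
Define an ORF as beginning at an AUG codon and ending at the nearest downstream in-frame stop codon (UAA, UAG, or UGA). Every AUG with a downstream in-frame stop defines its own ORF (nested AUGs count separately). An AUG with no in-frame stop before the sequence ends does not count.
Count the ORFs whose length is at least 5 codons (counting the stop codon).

Frame 1: AGG GGC AUG UCG CCG UGA AAC AUG UUG CAC ACC UAG AAG GAC GGA CAU GUU GUC CGU UUA AGC ACC — AUG at 7, stop UGA at 16 → 12 nt; AUG at 22, stop UAG at 34 → 15 nt.
Frame 2: GGG GCA UGU CGC CGU GAA ACA UGU UGC ACA CCU AGA AGG ACG GAC AUG UUG UCC GUU UAA GCA — AUG at 47, stop UAA at 59 → 15 nt.
Frame 3: GGG CAU GUC GCC GUG AAA CAU GUU GCA CAC CUA GAA GGA CGG ACA UGU UGU CCG UUU AAG CAC — no AUG→stop ORF.
ORFs ≥ 5 codons: frame 1 22–36 (5 codons), frame 2 47–61 (5 codons). Count = 2.

2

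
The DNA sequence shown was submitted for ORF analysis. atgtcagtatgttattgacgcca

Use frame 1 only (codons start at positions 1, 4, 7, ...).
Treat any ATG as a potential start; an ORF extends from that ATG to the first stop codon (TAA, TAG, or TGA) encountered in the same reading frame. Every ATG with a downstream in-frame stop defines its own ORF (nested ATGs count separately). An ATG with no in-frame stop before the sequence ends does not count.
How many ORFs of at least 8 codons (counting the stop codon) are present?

0

Frame 1: ATG TCA GTA TGT TAT TGA CGC — ATG at 1, stop TGA at 16 → 18 nt.
No ORF reaches 8 codons. Count = 0.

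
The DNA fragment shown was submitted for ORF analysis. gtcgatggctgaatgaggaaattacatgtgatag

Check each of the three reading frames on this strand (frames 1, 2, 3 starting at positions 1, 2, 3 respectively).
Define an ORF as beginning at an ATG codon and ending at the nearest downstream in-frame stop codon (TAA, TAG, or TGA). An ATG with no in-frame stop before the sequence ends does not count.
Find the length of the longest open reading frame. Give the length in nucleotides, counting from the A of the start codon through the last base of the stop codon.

12

Frame 1: GTC GAT GGC TGA ATG AGG AAA TTA CAT GTG ATA — no ATG→stop ORF.
Frame 2: TCG ATG GCT GAA TGA GGA AAT TAC ATG TGA TAG — ATG at 5, stop TGA at 14 → 12 nt; ATG at 26, stop TGA at 29 → 6 nt.
Frame 3: CGA TGG CTG AAT GAG GAA ATT ACA TGT GAT — no ATG→stop ORF.
Longest: frame 2, positions 5–16, 12 nt = 4 codons = 3 aa. → 12 nucleotides.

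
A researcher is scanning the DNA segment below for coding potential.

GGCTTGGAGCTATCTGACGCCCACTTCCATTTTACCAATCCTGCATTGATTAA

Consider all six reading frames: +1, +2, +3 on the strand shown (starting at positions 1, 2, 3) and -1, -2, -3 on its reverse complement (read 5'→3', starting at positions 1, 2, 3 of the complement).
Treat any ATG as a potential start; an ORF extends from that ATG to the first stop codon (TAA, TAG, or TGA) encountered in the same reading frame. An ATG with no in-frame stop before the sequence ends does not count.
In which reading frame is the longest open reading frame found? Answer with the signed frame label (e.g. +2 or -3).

-3

Reverse complement (5'→3'): TTAATCAATGCAGGATTGGTAAAATGGAAGTGGGCGTCAGATAGCTCCAAGCC
Frame +1: GGC TTG GAG CTA TCT GAC GCC CAC TTC CAT TTT ACC AAT CCT GCA TTG ATT — no ATG→stop ORF.
Frame +2: GCT TGG AGC TAT CTG ACG CCC ACT TCC ATT TTA CCA ATC CTG CAT TGA TTA — no ATG→stop ORF.
Frame +3: CTT GGA GCT ATC TGA CGC CCA CTT CCA TTT TAC CAA TCC TGC ATT GAT TAA — no ATG→stop ORF.
Frame -1: TTA ATC AAT GCA GGA TTG GTA AAA TGG AAG TGG GCG TCA GAT AGC TCC AAG — no ATG→stop ORF.
Frame -2: TAA TCA ATG CAG GAT TGG TAA AAT GGA AGT GGG CGT CAG ATA GCT CCA AGC — ATG at 8, stop TAA at 20 → 15 nt.
Frame -3: AAT CAA TGC AGG ATT GGT AAA ATG GAA GTG GGC GTC AGA TAG CTC CAA GCC — ATG at 24, stop TAG at 42 → 21 nt.
Longest ORF is 21 nt in frame -3 (positions 24–44).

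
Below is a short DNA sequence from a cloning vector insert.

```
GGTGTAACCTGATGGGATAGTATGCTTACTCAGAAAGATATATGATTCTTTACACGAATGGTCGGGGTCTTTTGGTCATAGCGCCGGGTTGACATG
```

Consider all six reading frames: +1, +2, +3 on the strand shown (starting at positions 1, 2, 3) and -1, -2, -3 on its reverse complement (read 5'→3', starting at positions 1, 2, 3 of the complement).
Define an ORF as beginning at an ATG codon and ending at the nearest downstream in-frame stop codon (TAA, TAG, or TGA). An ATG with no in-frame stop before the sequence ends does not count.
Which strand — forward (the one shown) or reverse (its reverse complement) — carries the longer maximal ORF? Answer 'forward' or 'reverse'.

reverse

Reverse complement (5'→3'): CATGTCAACCCGGCGCTATGACCAAAAGACCCCGACCATTCGTGTAAAGAATCATATATCTTTCTGAGTAAGCATACTATCCCATCAGGTTACACC
Frame +1: GGT GTA ACC TGA TGG GAT AGT ATG CTT ACT CAG AAA GAT ATA TGA TTC TTT ACA CGA ATG GTC GGG GTC TTT TGG TCA TAG CGC CGG GTT GAC ATG — ATG at 22, stop TGA at 43 → 24 nt; ATG at 58, stop TAG at 79 → 24 nt.
Frame +2: GTG TAA CCT GAT GGG ATA GTA TGC TTA CTC AGA AAG ATA TAT GAT TCT TTA CAC GAA TGG TCG GGG TCT TTT GGT CAT AGC GCC GGG TTG ACA — no ATG→stop ORF.
Frame +3: TGT AAC CTG ATG GGA TAG TAT GCT TAC TCA GAA AGA TAT ATG ATT CTT TAC ACG AAT GGT CGG GGT CTT TTG GTC ATA GCG CCG GGT TGA CAT — ATG at 12, stop TAG at 18 → 9 nt; ATG at 42, stop TGA at 90 → 51 nt.
Frame -1: CAT GTC AAC CCG GCG CTA TGA CCA AAA GAC CCC GAC CAT TCG TGT AAA GAA TCA TAT ATC TTT CTG AGT AAG CAT ACT ATC CCA TCA GGT TAC ACC — no ATG→stop ORF.
Frame -2: ATG TCA ACC CGG CGC TAT GAC CAA AAG ACC CCG ACC ATT CGT GTA AAG AAT CAT ATA TCT TTC TGA GTA AGC ATA CTA TCC CAT CAG GTT ACA — ATG at 2, stop TGA at 65 → 66 nt.
Frame -3: TGT CAA CCC GGC GCT ATG ACC AAA AGA CCC CGA CCA TTC GTG TAA AGA ATC ATA TAT CTT TCT GAG TAA GCA TAC TAT CCC ATC AGG TTA CAC — ATG at 18, stop TAA at 45 → 30 nt.
Forward-strand max 51 nt; reverse-strand max 66 nt. The reverse strand has the longer ORF.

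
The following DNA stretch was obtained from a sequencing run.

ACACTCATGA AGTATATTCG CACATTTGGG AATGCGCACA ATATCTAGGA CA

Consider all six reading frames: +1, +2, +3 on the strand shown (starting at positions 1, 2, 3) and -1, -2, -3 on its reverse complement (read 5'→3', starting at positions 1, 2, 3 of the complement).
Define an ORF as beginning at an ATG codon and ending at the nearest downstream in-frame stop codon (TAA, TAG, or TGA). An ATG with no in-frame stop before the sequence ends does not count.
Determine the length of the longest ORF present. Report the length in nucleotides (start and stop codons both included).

Reverse complement (5'→3'): TGTCCTAGATATTGTGCGCATTCCCAAATGTGCGAATATACTTCATGAGTGT
Frame +1: ACA CTC ATG AAG TAT ATT CGC ACA TTT GGG AAT GCG CAC AAT ATC TAG GAC — ATG at 7, stop TAG at 46 → 42 nt.
Frame +2: CAC TCA TGA AGT ATA TTC GCA CAT TTG GGA ATG CGC ACA ATA TCT AGG ACA — no ATG→stop ORF.
Frame +3: ACT CAT GAA GTA TAT TCG CAC ATT TGG GAA TGC GCA CAA TAT CTA GGA — no ATG→stop ORF.
Frame -1: TGT CCT AGA TAT TGT GCG CAT TCC CAA ATG TGC GAA TAT ACT TCA TGA GTG — ATG at 28, stop TGA at 46 → 21 nt.
Frame -2: GTC CTA GAT ATT GTG CGC ATT CCC AAA TGT GCG AAT ATA CTT CAT GAG TGT — no ATG→stop ORF.
Frame -3: TCC TAG ATA TTG TGC GCA TTC CCA AAT GTG CGA ATA TAC TTC ATG AGT — no ATG→stop ORF.
Longest: frame +1, positions 7–48, 42 nt = 14 codons = 13 aa. → 42 nucleotides.

42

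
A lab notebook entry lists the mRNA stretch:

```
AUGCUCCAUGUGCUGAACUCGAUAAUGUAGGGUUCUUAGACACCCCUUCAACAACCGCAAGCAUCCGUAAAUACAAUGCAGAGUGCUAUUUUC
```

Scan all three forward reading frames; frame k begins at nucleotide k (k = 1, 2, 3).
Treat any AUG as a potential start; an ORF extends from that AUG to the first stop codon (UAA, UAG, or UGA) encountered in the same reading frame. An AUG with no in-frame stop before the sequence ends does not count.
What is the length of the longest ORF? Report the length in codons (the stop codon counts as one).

Frame 1: AUG CUC CAU GUG CUG AAC UCG AUA AUG UAG GGU UCU UAG ACA CCC CUU CAA CAA CCG CAA GCA UCC GUA AAU ACA AUG CAG AGU GCU AUU UUC — AUG at 1, stop UAG at 28 → 30 nt; AUG at 25, stop UAG at 28 → 6 nt.
Frame 2: UGC UCC AUG UGC UGA ACU CGA UAA UGU AGG GUU CUU AGA CAC CCC UUC AAC AAC CGC AAG CAU CCG UAA AUA CAA UGC AGA GUG CUA UUU — AUG at 8, stop UGA at 14 → 9 nt.
Frame 3: GCU CCA UGU GCU GAA CUC GAU AAU GUA GGG UUC UUA GAC ACC CCU UCA ACA ACC GCA AGC AUC CGU AAA UAC AAU GCA GAG UGC UAU UUU — no AUG→stop ORF.
Longest: frame 1, positions 1–30, 30 nt = 10 codons = 9 aa. → 10 codons.

10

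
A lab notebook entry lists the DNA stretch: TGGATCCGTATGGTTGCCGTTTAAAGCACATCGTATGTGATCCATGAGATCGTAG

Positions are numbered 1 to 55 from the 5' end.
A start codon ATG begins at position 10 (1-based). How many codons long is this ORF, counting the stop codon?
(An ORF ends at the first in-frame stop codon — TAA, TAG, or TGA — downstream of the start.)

Codons from position 10: ATG (10–12), GTT (13–15), GCC (16–18), GTT (19–21), TAA (22–24).
TAA is the first in-frame stop; that's 5 codons including the stop.

5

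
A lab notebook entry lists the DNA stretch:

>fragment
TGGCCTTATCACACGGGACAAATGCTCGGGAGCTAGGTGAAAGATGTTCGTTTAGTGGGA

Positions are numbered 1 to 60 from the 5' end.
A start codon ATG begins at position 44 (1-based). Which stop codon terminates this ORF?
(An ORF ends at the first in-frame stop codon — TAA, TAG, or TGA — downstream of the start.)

TAG

Codons from position 44: ATG (44–46), TTC (47–49), GTT (50–52), TAG (53–55).
The first in-frame stop codon is TAG.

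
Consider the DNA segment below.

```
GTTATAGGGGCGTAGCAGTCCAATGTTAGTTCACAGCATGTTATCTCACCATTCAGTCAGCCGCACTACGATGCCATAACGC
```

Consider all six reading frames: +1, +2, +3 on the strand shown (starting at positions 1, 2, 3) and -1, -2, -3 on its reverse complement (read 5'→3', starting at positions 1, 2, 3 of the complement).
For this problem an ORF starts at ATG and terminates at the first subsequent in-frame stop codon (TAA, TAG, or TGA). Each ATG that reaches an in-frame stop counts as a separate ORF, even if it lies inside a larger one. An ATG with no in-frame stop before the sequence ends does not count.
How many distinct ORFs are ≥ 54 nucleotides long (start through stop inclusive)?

Reverse complement (5'→3'): GCGTTATGGCATCGTAGTGCGGCTGACTGAATGGTGAGATAACATGCTGTGAACTAACATTGGACTGCTACGCCCCTATAAC
Frame +1: GTT ATA GGG GCG TAG CAG TCC AAT GTT AGT TCA CAG CAT GTT ATC TCA CCA TTC AGT CAG CCG CAC TAC GAT GCC ATA ACG — no ATG→stop ORF.
Frame +2: TTA TAG GGG CGT AGC AGT CCA ATG TTA GTT CAC AGC ATG TTA TCT CAC CAT TCA GTC AGC CGC ACT ACG ATG CCA TAA CGC — ATG at 23, stop TAA at 77 → 57 nt; ATG at 38, stop TAA at 77 → 42 nt; ATG at 71, stop TAA at 77 → 9 nt.
Frame +3: TAT AGG GGC GTA GCA GTC CAA TGT TAG TTC ACA GCA TGT TAT CTC ACC ATT CAG TCA GCC GCA CTA CGA TGC CAT AAC — no ATG→stop ORF.
Frame -1: GCG TTA TGG CAT CGT AGT GCG GCT GAC TGA ATG GTG AGA TAA CAT GCT GTG AAC TAA CAT TGG ACT GCT ACG CCC CTA TAA — ATG at 31, stop TAA at 40 → 12 nt.
Frame -2: CGT TAT GGC ATC GTA GTG CGG CTG ACT GAA TGG TGA GAT AAC ATG CTG TGA ACT AAC ATT GGA CTG CTA CGC CCC TAT AAC — ATG at 44, stop TGA at 50 → 9 nt.
Frame -3: GTT ATG GCA TCG TAG TGC GGC TGA CTG AAT GGT GAG ATA ACA TGC TGT GAA CTA ACA TTG GAC TGC TAC GCC CCT ATA — ATG at 6, stop TAG at 15 → 12 nt.
ORFs ≥ 54 nucleotides: frame +2 23–79 (57 nucleotides). Count = 1.

1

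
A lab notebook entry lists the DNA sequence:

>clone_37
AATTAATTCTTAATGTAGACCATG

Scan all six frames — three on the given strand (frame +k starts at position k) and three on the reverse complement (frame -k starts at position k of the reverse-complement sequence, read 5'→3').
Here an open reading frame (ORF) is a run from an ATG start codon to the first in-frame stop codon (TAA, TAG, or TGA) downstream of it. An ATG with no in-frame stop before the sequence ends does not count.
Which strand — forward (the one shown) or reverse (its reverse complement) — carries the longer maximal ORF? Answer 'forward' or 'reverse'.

Reverse complement (5'→3'): CATGGTCTACATTAAGAATTAATT
Frame +1: AAT TAA TTC TTA ATG TAG ACC ATG — ATG at 13, stop TAG at 16 → 6 nt.
Frame +2: ATT AAT TCT TAA TGT AGA CCA — no ATG→stop ORF.
Frame +3: TTA ATT CTT AAT GTA GAC CAT — no ATG→stop ORF.
Frame -1: CAT GGT CTA CAT TAA GAA TTA ATT — no ATG→stop ORF.
Frame -2: ATG GTC TAC ATT AAG AAT TAA — ATG at 2, stop TAA at 20 → 21 nt.
Frame -3: TGG TCT ACA TTA AGA ATT AAT — no ATG→stop ORF.
Forward-strand max 6 nt; reverse-strand max 21 nt. The reverse strand has the longer ORF.

reverse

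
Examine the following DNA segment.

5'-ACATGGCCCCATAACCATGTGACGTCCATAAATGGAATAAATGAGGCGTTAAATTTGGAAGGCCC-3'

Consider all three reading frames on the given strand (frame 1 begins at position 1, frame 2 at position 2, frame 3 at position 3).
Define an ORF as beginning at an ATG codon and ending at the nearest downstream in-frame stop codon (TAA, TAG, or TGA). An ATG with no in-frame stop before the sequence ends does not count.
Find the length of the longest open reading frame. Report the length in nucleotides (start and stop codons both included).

Frame 1: ACA TGG CCC CAT AAC CAT GTG ACG TCC ATA AAT GGA ATA AAT GAG GCG TTA AAT TTG GAA GGC — no ATG→stop ORF.
Frame 2: CAT GGC CCC ATA ACC ATG TGA CGT CCA TAA ATG GAA TAA ATG AGG CGT TAA ATT TGG AAG GCC — ATG at 17, stop TGA at 20 → 6 nt; ATG at 32, stop TAA at 38 → 9 nt; ATG at 41, stop TAA at 50 → 12 nt.
Frame 3: ATG GCC CCA TAA CCA TGT GAC GTC CAT AAA TGG AAT AAA TGA GGC GTT AAA TTT GGA AGG CCC — ATG at 3, stop TAA at 12 → 12 nt.
Longest: frame 2, positions 41–52, 12 nt = 4 codons = 3 aa. → 12 nucleotides.

12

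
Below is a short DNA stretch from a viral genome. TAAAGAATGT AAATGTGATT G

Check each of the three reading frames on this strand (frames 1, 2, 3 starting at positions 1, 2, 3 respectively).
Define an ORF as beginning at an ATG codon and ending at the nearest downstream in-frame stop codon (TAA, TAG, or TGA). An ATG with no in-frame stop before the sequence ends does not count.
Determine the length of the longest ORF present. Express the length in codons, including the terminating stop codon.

Frame 1: TAA AGA ATG TAA ATG TGA TTG — ATG at 7, stop TAA at 10 → 6 nt; ATG at 13, stop TGA at 16 → 6 nt.
Frame 2: AAA GAA TGT AAA TGT GAT — no ATG→stop ORF.
Frame 3: AAG AAT GTA AAT GTG ATT — no ATG→stop ORF.
Longest: frame 1, positions 7–12, 6 nt = 2 codons = 1 aa. → 2 codons.

2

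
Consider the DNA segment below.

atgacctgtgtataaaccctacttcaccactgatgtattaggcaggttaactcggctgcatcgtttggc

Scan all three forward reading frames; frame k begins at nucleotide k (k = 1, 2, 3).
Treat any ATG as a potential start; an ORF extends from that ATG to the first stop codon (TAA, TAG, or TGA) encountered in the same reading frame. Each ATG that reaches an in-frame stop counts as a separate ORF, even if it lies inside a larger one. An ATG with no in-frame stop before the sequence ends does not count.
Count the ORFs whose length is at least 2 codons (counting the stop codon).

2

Frame 1: ATG ACC TGT GTA TAA ACC CTA CTT CAC CAC TGA TGT ATT AGG CAG GTT AAC TCG GCT GCA TCG TTT GGC — ATG at 1, stop TAA at 13 → 15 nt.
Frame 2: TGA CCT GTG TAT AAA CCC TAC TTC ACC ACT GAT GTA TTA GGC AGG TTA ACT CGG CTG CAT CGT TTG — no ATG→stop ORF.
Frame 3: GAC CTG TGT ATA AAC CCT ACT TCA CCA CTG ATG TAT TAG GCA GGT TAA CTC GGC TGC ATC GTT TGG — ATG at 33, stop TAG at 39 → 9 nt.
ORFs ≥ 2 codons: frame 1 1–15 (5 codons), frame 3 33–41 (3 codons). Count = 2.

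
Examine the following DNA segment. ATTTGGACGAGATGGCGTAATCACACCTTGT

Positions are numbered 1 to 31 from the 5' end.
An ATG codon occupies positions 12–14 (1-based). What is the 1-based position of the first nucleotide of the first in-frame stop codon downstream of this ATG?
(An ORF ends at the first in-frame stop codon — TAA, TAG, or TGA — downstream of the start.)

18

Codons from position 12: ATG (12–14), GCG (15–17), TAA (18–20).
TAA is a stop codon; it begins at position 18.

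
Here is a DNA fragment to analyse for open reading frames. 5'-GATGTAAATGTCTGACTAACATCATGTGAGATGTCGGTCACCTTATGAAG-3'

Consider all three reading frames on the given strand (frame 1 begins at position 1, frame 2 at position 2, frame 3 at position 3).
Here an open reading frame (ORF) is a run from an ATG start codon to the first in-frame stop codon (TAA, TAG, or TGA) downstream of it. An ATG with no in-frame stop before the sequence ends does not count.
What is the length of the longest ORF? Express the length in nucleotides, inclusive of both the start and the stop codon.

Frame 1: GAT GTA AAT GTC TGA CTA ACA TCA TGT GAG ATG TCG GTC ACC TTA TGA — ATG at 31, stop TGA at 46 → 18 nt.
Frame 2: ATG TAA ATG TCT GAC TAA CAT CAT GTG AGA TGT CGG TCA CCT TAT GAA — ATG at 2, stop TAA at 5 → 6 nt; ATG at 8, stop TAA at 17 → 12 nt.
Frame 3: TGT AAA TGT CTG ACT AAC ATC ATG TGA GAT GTC GGT CAC CTT ATG AAG — ATG at 24, stop TGA at 27 → 6 nt.
Longest: frame 1, positions 31–48, 18 nt = 6 codons = 5 aa. → 18 nucleotides.

18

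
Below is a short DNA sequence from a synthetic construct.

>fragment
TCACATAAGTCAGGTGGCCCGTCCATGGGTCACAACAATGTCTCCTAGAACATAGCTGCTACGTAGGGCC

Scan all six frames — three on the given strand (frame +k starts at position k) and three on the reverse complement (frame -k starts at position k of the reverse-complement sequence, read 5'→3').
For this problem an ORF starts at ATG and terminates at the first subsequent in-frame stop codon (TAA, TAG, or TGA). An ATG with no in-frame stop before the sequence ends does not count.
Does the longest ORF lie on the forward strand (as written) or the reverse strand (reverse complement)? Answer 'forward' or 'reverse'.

forward

Reverse complement (5'→3'): GGCCCTACGTAGCAGCTATGTTCTAGGAGACATTGTTGTGACCCATGGACGGGCCACCTGACTTATGTGA
Frame +1: TCA CAT AAG TCA GGT GGC CCG TCC ATG GGT CAC AAC AAT GTC TCC TAG AAC ATA GCT GCT ACG TAG GGC — ATG at 25, stop TAG at 46 → 24 nt.
Frame +2: CAC ATA AGT CAG GTG GCC CGT CCA TGG GTC ACA ACA ATG TCT CCT AGA ACA TAG CTG CTA CGT AGG GCC — ATG at 38, stop TAG at 53 → 18 nt.
Frame +3: ACA TAA GTC AGG TGG CCC GTC CAT GGG TCA CAA CAA TGT CTC CTA GAA CAT AGC TGC TAC GTA GGG — no ATG→stop ORF.
Frame -1: GGC CCT ACG TAG CAG CTA TGT TCT AGG AGA CAT TGT TGT GAC CCA TGG ACG GGC CAC CTG ACT TAT GTG — no ATG→stop ORF.
Frame -2: GCC CTA CGT AGC AGC TAT GTT CTA GGA GAC ATT GTT GTG ACC CAT GGA CGG GCC ACC TGA CTT ATG TGA — ATG at 65, stop TGA at 68 → 6 nt.
Frame -3: CCC TAC GTA GCA GCT ATG TTC TAG GAG ACA TTG TTG TGA CCC ATG GAC GGG CCA CCT GAC TTA TGT — ATG at 18, stop TAG at 24 → 9 nt.
Forward-strand max 24 nt; reverse-strand max 9 nt. The forward strand has the longer ORF.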